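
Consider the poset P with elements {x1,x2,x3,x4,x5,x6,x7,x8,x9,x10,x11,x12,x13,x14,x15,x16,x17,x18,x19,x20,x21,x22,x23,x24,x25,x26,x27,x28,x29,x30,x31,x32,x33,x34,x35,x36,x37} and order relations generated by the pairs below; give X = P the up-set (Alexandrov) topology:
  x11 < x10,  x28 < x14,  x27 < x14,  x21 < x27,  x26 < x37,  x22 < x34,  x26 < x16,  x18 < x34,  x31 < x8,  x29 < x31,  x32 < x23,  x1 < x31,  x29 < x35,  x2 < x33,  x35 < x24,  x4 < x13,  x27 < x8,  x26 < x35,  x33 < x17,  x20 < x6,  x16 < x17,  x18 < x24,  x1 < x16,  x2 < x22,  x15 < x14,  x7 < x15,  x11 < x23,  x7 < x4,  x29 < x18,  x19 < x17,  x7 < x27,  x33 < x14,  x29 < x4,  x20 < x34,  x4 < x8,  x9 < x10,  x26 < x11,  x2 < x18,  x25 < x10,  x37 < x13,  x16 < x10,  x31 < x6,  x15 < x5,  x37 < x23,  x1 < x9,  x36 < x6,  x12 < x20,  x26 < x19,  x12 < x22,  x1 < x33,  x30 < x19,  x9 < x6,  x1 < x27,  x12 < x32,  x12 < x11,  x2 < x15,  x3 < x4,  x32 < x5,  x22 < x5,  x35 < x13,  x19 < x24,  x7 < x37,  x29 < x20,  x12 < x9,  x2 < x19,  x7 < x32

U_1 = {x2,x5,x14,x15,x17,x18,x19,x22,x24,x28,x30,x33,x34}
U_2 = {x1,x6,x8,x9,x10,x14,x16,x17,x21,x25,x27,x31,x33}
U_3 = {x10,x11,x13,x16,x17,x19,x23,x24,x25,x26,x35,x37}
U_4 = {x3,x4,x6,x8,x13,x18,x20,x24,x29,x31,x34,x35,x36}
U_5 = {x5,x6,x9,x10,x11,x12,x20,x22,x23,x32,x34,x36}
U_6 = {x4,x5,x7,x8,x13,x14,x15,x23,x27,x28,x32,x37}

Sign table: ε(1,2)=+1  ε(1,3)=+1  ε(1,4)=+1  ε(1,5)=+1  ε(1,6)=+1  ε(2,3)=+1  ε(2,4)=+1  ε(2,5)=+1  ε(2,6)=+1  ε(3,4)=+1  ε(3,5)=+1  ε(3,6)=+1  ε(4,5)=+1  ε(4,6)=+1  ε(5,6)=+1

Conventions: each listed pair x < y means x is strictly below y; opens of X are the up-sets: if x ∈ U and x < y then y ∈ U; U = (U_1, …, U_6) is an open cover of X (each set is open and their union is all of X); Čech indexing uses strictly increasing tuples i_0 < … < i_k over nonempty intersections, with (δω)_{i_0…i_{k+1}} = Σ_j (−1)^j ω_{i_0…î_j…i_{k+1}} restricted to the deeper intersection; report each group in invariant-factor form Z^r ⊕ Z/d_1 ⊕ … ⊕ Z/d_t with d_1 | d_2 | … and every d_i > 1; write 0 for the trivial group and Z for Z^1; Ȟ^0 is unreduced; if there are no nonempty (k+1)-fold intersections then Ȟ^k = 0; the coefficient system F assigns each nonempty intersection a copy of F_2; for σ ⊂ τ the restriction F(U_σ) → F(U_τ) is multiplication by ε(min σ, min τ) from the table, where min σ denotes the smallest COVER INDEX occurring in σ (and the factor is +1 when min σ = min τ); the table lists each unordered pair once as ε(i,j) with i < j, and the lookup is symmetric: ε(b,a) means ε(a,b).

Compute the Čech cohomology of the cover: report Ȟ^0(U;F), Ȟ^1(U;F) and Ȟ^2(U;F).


nerve of the cover:
  U12={x14,x17,x33} U13={x17,x19,x24} U14={x18,x24,x34} U15={x5,x22,x34} U16={x5,x14,x15,x28} U23={x10,x16,x17,x25} U24={x6,x8,x31} U25={x6,x9,x10} U26={x8,x14,x27} U34={x13,x24,x35} U35={x10,x11,x23} U36={x13,x23,x37} U45={x6,x20,x34,x36} U46={x4,x8,x13} U56={x5,x23,x32}
  U123={x17} U126={x14} U134={x24} U145={x34} U156={x5} U235={x10} U245={x6} U246={x8} U346={x13} U356={x23}
C dims 6,15,10; δ0: rk_F2 5; δ1: rk_F2 9
Ȟ^0 = (6 − 5) − 0 = 1, so Ȟ^0 ≅ Z/2
Ȟ^1 = (15 − 9) − 5 = 1, so Ȟ^1 ≅ Z/2
Ȟ^2 = (10 − 0) − 9 = 1, so Ȟ^2 ≅ Z/2

Ȟ^0(U;F) ≅ Z/2; Ȟ^1(U;F) ≅ Z/2; Ȟ^2(U;F) ≅ Z/2


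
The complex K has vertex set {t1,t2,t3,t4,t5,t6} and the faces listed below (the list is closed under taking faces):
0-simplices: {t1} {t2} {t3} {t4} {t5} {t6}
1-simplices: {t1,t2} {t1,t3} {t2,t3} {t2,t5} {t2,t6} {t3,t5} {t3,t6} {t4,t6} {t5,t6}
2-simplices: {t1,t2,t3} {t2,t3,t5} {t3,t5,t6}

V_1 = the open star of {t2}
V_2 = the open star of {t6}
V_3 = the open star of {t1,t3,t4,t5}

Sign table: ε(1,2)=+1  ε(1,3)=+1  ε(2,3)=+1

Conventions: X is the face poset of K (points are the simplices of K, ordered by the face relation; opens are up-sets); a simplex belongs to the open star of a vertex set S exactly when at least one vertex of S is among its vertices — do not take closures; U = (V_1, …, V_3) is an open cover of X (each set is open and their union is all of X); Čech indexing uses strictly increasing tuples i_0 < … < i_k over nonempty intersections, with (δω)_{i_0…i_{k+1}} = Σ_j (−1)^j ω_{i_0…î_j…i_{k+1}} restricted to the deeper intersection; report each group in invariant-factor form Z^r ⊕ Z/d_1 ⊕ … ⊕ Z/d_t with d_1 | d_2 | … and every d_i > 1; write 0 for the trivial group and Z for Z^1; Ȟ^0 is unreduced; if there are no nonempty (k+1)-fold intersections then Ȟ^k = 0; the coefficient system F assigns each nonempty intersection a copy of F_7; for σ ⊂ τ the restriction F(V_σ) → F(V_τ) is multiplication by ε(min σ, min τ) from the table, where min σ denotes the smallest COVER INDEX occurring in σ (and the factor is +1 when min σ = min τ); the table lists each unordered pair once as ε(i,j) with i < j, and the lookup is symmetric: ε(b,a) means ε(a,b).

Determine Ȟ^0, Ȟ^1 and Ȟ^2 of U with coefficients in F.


Ȟ^0(U;F) ≅ Z/7; Ȟ^1(U;F) ≅ Z/7; Ȟ^2(U;F) ≅ 0

nerve of the cover:
  V1={{t2},{t1,t2},{t2,t3},{t2,t5},{t2,t6},{t1,t2,t3},{t2,t3,t5}} V2={{t6},{t2,t6},{t3,t6},{t4,t6},{t5,t6},{t3,t5,t6}} V3={{t1},{t3},{t4},{t5},{t1,t2},{t1,t3},{t2,t3},{t2,t5},{t3,t5},{t3,t6},{t4,t6},{t5,t6},{t1,t2,t3},{t2,t3,t5},{t3,t5,t6}}
  V12={{t2,t6}} V13={{t1,t2},{t2,t3},{t2,t5},{t1,t2,t3},{t2,t3,t5}} V23={{t3,t6},{t4,t6},{t5,t6},{t3,t5,t6}}
C dims 3,3; δ0: rk_F7 2
Ȟ^0 = (3 − 2) − 0 = 1, so Ȟ^0 ≅ Z/7
Ȟ^1 = (3 − 0) − 2 = 1, so Ȟ^1 ≅ Z/7
Ȟ^2 = (0 − 0) − 0 = 0, so Ȟ^2 ≅ 0


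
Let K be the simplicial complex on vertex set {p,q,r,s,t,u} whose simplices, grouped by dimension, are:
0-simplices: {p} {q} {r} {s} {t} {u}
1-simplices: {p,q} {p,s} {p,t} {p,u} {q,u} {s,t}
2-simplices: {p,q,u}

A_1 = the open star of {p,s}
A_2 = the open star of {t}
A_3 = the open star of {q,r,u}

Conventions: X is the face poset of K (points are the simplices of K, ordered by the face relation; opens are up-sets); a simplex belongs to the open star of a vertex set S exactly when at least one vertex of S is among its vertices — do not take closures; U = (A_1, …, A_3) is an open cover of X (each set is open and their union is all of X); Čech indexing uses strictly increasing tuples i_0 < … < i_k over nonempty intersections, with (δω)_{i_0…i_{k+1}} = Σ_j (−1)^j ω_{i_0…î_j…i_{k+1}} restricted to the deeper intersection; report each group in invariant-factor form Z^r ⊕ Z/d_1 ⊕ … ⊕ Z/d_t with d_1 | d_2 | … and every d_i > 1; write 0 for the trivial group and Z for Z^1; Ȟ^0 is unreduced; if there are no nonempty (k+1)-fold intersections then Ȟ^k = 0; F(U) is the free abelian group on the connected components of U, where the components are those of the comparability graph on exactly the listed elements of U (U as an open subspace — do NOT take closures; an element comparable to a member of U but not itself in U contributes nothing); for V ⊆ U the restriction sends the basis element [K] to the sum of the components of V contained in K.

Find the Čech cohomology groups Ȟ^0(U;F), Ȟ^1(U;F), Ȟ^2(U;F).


Ȟ^0 ≅ Z^2, Ȟ^1 ≅ Z and Ȟ^2 ≅ 0

intersection data:
  A1={{p},{s},{p,q},{p,s},{p,t},{p,u},{s,t},{p,q,u}} A2={{t},{p,t},{s,t}} A3={{q},{r},{u},{p,q},{p,u},{q,u},{p,q,u}}
  A12={{p,t},{s,t}} A13={{p,q},{p,u},{p,q,u}}
components per intersection:
  A1: {{p},{s},{p,q},{p,s},{p,t},{p,u},{s,t},{p,q,u}}
  A2: {{t},{p,t},{s,t}}
  A3: {{q},{u},{p,q},{p,u},{q,u},{p,q,u}} {{r}}
  A12: {{p,t}} {{s,t}}
  A13: {{p,q},{p,u},{p,q,u}}
C dims 4,3; δ0: rk 2, SNF 1^2
Ȟ^0 = (4 − 2) − 0 = 2, so Ȟ^0 ≅ Z^2
Ȟ^1 = (3 − 0) − 2 = 1, so Ȟ^1 ≅ Z
Ȟ^2 = (0 − 0) − 0 = 0, so Ȟ^2 ≅ 0


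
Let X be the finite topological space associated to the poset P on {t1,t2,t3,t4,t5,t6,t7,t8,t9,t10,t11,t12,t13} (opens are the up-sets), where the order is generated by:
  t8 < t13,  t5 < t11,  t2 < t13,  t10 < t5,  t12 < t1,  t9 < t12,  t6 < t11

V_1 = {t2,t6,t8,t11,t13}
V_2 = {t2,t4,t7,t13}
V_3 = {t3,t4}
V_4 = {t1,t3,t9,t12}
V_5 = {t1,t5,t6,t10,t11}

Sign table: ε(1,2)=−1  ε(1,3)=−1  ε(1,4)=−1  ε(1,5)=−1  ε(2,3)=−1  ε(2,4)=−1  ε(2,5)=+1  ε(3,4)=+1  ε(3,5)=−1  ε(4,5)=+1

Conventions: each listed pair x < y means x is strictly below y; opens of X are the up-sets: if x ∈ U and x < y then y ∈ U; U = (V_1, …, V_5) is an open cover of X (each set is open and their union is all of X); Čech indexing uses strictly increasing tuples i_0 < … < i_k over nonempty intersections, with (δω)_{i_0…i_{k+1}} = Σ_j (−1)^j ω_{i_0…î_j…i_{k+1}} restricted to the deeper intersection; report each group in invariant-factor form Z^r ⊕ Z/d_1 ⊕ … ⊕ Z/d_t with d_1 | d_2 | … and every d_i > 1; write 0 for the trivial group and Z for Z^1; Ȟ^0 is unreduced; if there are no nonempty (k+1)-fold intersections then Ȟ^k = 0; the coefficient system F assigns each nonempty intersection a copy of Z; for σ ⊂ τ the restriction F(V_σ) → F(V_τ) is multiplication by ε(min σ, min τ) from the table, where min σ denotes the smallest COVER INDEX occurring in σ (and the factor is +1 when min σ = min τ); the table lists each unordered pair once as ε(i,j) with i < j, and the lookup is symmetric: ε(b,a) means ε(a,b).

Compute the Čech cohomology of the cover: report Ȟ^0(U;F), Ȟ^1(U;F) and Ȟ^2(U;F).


Ȟ^0(U;F) ≅ 0, Ȟ^1(U;F) ≅ Z/2, Ȟ^2(U;F) ≅ 0

cover nerve:
  V12={t2,t13} V15={t6,t11} V23={t4} V34={t3} V45={t1}
C dims 5,5; δ0: rk 5, SNF 1^4·2
Ȟ^0: (5−5)−0=0 ⇒ 0
Ȟ^1: (5−0)−5=0 plus torsion [2] ⇒ Z/2
Ȟ^2: (0−0)−0=0 ⇒ 0


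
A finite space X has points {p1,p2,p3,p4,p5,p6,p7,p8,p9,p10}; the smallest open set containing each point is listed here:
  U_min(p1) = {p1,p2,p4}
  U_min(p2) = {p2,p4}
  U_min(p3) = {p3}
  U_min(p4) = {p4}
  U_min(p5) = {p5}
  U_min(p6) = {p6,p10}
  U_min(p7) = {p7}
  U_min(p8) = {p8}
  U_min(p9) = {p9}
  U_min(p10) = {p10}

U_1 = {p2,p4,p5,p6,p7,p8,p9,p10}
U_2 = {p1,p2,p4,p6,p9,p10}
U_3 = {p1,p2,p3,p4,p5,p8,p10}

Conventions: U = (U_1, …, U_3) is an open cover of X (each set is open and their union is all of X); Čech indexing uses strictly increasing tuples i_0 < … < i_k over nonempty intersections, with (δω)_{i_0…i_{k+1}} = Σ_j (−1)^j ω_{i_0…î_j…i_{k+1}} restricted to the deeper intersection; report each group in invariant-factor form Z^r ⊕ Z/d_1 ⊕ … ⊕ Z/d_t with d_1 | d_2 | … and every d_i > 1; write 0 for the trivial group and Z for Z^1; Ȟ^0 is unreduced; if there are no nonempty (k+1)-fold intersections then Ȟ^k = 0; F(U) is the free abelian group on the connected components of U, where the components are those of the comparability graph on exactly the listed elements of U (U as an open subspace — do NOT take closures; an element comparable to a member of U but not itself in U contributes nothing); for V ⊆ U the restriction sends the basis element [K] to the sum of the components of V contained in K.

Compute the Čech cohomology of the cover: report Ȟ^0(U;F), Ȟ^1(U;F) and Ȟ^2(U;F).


nerve simplices:
  U12={p2,p4,p6,p9,p10} U13={p2,p4,p5,p8,p10} U23={p1,p2,p4,p10}
  U123={p2,p4,p10}
components per intersection:
  U1: {p2,p4} {p5} {p6,p10} {p7} {p8} {p9}
  U2: {p1,p2,p4} {p6,p10} {p9}
  U3: {p1,p2,p4} {p3} {p5} {p8} {p10}
  U12: {p2,p4} {p6,p10} {p9}
  U13: {p2,p4} {p5} {p8} {p10}
  U23: {p1,p2,p4} {p10}
  U123: {p2,p4} {p10}
C dims 14,9,2; δ0: rk 7, SNF 1^7; δ1: rk 2, SNF 1^2
degree 0: 14−7−0 = 7 → Ȟ^0 ≅ Z^7
degree 1: 9−2−7 = 0 → Ȟ^1 ≅ 0
degree 2: 2−0−2 = 0 → Ȟ^2 ≅ 0

Ȟ^0 ≅ Z^7, Ȟ^1 ≅ 0 and Ȟ^2 ≅ 0


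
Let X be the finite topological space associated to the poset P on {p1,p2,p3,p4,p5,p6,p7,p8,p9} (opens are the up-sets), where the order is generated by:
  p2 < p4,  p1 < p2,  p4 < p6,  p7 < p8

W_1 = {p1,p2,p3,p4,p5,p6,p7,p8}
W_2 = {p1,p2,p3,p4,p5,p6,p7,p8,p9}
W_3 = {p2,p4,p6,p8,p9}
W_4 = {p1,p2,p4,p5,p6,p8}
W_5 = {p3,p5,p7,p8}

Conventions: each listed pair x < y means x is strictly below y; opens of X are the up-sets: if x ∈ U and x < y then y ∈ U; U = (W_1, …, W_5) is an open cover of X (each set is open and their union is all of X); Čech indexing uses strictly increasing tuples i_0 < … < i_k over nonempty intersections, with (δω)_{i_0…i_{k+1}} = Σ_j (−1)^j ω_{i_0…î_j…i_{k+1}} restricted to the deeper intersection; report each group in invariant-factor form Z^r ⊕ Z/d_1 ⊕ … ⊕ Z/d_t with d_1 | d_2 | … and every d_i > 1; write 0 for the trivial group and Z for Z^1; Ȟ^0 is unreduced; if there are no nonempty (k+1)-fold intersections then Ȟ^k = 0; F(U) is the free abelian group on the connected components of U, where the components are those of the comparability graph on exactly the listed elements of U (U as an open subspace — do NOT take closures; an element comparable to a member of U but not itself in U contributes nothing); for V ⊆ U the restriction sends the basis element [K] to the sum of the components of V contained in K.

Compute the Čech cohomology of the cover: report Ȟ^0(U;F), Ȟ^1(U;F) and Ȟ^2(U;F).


nerve of the cover:
  W12={p1,p2,p3,p4,p5,p6,p7,p8} W13={p2,p4,p6,p8} W14={p1,p2,p4,p5,p6,p8} W15={p3,p5,p7,p8} W23={p2,p4,p6,p8,p9} W24={p1,p2,p4,p5,p6,p8} W25={p3,p5,p7,p8} W34={p2,p4,p6,p8} W35={p8} W45={p5,p8}
  W123={p2,p4,p6,p8} W124={p1,p2,p4,p5,p6,p8} W125={p3,p5,p7,p8} W134={p2,p4,p6,p8} W135={p8} W145={p5,p8} W234={p2,p4,p6,p8} W235={p8} W245={p5,p8} W345={p8}
  W1234={p2,p4,p6,p8} W1235={p8} W1245={p5,p8} W1345={p8} W2345={p8}
  W12345={p8}
components per intersection:
  W1: {p1,p2,p4,p6} {p3} {p5} {p7,p8}
  W2: {p1,p2,p4,p6} {p3} {p5} {p7,p8} {p9}
  W3: {p2,p4,p6} {p8} {p9}
  W4: {p1,p2,p4,p6} {p5} {p8}
  W5: {p3} {p5} {p7,p8}
  W12: {p1,p2,p4,p6} {p3} {p5} {p7,p8}
  W13: {p2,p4,p6} {p8}
  W14: {p1,p2,p4,p6} {p5} {p8}
  W15: {p3} {p5} {p7,p8}
  W23: {p2,p4,p6} {p8} {p9}
  W24: {p1,p2,p4,p6} {p5} {p8}
  W25: {p3} {p5} {p7,p8}
  W34: {p2,p4,p6} {p8}
  W35: {p8}
  W45: {p5} {p8}
  W123: {p2,p4,p6} {p8}
  W124: {p1,p2,p4,p6} {p5} {p8}
  W125: {p3} {p5} {p7,p8}
  W134: {p2,p4,p6} {p8}
  W135: {p8}
  W145: {p5} {p8}
  W234: {p2,p4,p6} {p8}
  W235: {p8}
  W245: {p5} {p8}
  W345: {p8}
  W1234: {p2,p4,p6} {p8}
  W1235: {p8}
  W1245: {p5} {p8}
  W1345: {p8}
  W2345: {p8}
  W12345: {p8}
C dims 18,26,19,7; δ0: rk 13, SNF 1^13; δ1: rk 13, SNF 1^13; δ2: rk 6, SNF 1^6
Ȟ^0 = (18 − 13) − 0 = 5, so Ȟ^0 ≅ Z^5
Ȟ^1 = (26 − 13) − 13 = 0, so Ȟ^1 ≅ 0
Ȟ^2 = (19 − 6) − 13 = 0, so Ȟ^2 ≅ 0

Ȟ^0 ≅ Z^5; Ȟ^1 ≅ 0; Ȟ^2 ≅ 0


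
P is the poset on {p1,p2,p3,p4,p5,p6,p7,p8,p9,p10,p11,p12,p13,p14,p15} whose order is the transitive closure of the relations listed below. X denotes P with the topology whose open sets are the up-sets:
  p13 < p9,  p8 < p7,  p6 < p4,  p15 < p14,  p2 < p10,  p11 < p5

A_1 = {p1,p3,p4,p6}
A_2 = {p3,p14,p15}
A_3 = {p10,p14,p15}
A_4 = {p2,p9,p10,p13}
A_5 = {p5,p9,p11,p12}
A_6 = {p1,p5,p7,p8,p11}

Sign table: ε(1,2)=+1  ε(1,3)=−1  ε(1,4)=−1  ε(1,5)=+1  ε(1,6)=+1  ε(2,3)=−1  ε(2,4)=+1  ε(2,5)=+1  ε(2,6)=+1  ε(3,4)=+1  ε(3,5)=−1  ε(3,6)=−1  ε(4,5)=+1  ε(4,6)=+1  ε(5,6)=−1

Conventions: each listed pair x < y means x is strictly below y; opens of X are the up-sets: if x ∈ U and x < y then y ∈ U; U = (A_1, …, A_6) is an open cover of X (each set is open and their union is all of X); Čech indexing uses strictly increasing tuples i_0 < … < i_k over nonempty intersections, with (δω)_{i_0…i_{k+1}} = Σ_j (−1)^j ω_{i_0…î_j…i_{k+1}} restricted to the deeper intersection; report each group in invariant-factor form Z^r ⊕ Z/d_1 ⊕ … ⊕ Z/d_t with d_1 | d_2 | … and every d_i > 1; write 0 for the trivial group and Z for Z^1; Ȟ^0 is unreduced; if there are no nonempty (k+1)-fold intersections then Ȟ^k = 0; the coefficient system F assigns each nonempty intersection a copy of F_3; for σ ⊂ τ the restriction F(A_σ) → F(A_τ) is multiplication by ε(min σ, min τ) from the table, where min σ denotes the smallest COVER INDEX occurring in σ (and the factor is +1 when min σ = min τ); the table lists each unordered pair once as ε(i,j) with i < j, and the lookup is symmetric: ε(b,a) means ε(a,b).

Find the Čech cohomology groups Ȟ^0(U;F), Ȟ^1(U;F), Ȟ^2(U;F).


Ȟ^0 = Z/3, Ȟ^1 = Z/3 and Ȟ^2 = 0

nerve simplices:
  A12={p3} A16={p1} A23={p14,p15} A34={p10} A45={p9} A56={p5,p11}
C dims 6,6; δ0: rk_F3 5
degree 0: 6−5−0 = 1 → Ȟ^0 ≅ Z/3
degree 1: 6−0−5 = 1 → Ȟ^1 ≅ Z/3
degree 2: 0−0−0 = 0 → Ȟ^2 ≅ 0


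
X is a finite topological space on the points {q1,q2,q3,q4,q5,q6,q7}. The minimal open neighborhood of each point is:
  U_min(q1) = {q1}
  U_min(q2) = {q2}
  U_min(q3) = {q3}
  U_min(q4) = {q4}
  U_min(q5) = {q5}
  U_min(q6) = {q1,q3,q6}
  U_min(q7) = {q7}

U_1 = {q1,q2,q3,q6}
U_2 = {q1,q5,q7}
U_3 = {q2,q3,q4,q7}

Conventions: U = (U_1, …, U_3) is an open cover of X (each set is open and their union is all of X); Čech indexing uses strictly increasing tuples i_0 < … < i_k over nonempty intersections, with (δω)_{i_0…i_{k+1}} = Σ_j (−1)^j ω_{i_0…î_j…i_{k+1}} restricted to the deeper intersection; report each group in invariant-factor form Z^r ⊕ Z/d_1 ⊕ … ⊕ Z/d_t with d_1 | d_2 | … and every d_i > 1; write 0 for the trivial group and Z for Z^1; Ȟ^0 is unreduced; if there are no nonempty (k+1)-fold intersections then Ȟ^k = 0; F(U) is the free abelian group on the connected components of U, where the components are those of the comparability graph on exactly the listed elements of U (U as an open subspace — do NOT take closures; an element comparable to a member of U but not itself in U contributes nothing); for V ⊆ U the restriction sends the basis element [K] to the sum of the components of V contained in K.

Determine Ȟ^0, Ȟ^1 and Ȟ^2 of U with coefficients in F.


Ȟ^0 = Z^5, Ȟ^1 = 0 and Ȟ^2 = 0

intersection data:
  U12={q1} U13={q2,q3} U23={q7}
components per intersection:
  U1: {q1,q3,q6} {q2}
  U2: {q1} {q5} {q7}
  U3: {q2} {q3} {q4} {q7}
  U12: {q1}
  U13: {q2} {q3}
  U23: {q7}
C dims 9,4; δ0: rk 4, SNF 1^4
Ȟ^0 = (9 − 4) − 0 = 5, so Ȟ^0 ≅ Z^5
Ȟ^1 = (4 − 0) − 4 = 0, so Ȟ^1 ≅ 0
Ȟ^2 = (0 − 0) − 0 = 0, so Ȟ^2 ≅ 0


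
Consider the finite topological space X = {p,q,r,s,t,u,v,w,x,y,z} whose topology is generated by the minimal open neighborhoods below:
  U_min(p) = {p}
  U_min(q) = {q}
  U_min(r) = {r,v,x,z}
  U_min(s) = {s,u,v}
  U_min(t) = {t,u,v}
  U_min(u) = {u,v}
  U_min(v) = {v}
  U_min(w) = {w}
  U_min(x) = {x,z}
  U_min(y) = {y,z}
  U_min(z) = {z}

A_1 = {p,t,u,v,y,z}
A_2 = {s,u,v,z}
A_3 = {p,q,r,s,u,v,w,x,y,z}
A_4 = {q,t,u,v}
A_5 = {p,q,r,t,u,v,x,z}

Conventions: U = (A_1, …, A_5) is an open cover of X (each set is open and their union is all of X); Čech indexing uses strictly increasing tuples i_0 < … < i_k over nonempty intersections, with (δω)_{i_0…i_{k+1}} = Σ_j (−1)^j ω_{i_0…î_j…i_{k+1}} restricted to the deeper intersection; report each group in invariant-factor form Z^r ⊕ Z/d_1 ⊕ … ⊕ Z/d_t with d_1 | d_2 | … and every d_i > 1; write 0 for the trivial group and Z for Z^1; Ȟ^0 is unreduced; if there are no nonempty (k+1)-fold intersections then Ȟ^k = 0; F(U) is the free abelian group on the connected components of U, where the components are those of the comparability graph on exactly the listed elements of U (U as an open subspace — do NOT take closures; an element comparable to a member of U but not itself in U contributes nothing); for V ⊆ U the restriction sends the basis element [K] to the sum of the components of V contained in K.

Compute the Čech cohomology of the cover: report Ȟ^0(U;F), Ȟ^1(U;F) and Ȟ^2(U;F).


nonempty intersections:
  A12={u,v,z} A13={p,u,v,y,z} A14={t,u,v} A15={p,t,u,v,z} A23={s,u,v,z} A24={u,v} A25={u,v,z} A34={q,u,v} A35={p,q,r,u,v,x,z} A45={q,t,u,v}
  A123={u,v,z} A124={u,v} A125={u,v,z} A134={u,v} A135={p,u,v,z} A145={t,u,v} A234={u,v} A235={u,v,z} A245={u,v} A345={q,u,v}
  A1234={u,v} A1235={u,v,z} A1245={u,v} A1345={u,v} A2345={u,v}
  A12345={u,v}
components per intersection:
  A1: {p} {t,u,v} {y,z}
  A2: {s,u,v} {z}
  A3: {p} {q} {r,s,u,v,x,y,z} {w}
  A4: {q} {t,u,v}
  A5: {p} {q} {r,t,u,v,x,z}
  A12: {u,v} {z}
  A13: {p} {u,v} {y,z}
  A14: {t,u,v}
  A15: {p} {t,u,v} {z}
  A23: {s,u,v} {z}
  A24: {u,v}
  A25: {u,v} {z}
  A34: {q} {u,v}
  A35: {p} {q} {r,u,v,x,z}
  A45: {q} {t,u,v}
  A123: {u,v} {z}
  A124: {u,v}
  A125: {u,v} {z}
  A134: {u,v}
  A135: {p} {u,v} {z}
  A145: {t,u,v}
  A234: {u,v}
  A235: {u,v} {z}
  A245: {u,v}
  A345: {q} {u,v}
  A1234: {u,v}
  A1235: {u,v} {z}
  A1245: {u,v}
  A1345: {u,v}
  A2345: {u,v}
  A12345: {u,v}
C dims 14,21,16,6; δ0: rk 10, SNF 1^10; δ1: rk 11, SNF 1^11; δ2: rk 5, SNF 1^5
Ȟ^0: (14−10)−0=4 ⇒ Z^4
Ȟ^1: (21−11)−10=0 ⇒ 0
Ȟ^2: (16−5)−11=0 ⇒ 0

Ȟ^0 = Z^4,  Ȟ^1 = 0,  Ȟ^2 = 0


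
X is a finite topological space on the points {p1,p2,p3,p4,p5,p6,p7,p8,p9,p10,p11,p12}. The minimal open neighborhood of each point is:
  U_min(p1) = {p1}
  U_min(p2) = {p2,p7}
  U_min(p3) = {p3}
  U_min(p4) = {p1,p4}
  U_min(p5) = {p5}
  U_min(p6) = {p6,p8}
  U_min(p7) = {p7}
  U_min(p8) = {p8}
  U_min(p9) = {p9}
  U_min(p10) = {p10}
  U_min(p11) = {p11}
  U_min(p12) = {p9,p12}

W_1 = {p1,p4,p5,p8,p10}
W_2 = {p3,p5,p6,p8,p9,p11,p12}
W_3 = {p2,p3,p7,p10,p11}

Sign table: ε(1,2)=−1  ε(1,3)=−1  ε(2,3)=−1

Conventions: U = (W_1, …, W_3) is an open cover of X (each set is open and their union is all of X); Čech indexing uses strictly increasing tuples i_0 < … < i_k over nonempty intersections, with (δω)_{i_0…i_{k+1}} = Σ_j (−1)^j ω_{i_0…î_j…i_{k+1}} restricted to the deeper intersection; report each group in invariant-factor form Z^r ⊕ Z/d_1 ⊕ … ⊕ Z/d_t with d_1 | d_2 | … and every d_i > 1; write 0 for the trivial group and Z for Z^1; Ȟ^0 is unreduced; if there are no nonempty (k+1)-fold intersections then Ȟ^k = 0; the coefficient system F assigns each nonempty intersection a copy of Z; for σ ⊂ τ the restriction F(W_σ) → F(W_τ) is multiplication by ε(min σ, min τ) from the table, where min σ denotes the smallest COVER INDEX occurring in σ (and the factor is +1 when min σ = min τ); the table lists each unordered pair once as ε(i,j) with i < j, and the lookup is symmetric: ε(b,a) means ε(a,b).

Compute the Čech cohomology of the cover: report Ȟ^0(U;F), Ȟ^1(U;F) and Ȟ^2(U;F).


intersection data:
  W12={p5,p8} W13={p10} W23={p3,p11}
C dims 3,3; δ0: rk 3, SNF 1^2·2
Ȟ^0 = (3 − 3) − 0 = 0, so Ȟ^0 ≅ 0
Ȟ^1 = (3 − 0) − 3 = 0 plus torsion [2], so Ȟ^1 ≅ Z/2
Ȟ^2 = (0 − 0) − 0 = 0, so Ȟ^2 ≅ 0

Ȟ^0 ≅ 0,  Ȟ^1 ≅ Z/2,  Ȟ^2 ≅ 0


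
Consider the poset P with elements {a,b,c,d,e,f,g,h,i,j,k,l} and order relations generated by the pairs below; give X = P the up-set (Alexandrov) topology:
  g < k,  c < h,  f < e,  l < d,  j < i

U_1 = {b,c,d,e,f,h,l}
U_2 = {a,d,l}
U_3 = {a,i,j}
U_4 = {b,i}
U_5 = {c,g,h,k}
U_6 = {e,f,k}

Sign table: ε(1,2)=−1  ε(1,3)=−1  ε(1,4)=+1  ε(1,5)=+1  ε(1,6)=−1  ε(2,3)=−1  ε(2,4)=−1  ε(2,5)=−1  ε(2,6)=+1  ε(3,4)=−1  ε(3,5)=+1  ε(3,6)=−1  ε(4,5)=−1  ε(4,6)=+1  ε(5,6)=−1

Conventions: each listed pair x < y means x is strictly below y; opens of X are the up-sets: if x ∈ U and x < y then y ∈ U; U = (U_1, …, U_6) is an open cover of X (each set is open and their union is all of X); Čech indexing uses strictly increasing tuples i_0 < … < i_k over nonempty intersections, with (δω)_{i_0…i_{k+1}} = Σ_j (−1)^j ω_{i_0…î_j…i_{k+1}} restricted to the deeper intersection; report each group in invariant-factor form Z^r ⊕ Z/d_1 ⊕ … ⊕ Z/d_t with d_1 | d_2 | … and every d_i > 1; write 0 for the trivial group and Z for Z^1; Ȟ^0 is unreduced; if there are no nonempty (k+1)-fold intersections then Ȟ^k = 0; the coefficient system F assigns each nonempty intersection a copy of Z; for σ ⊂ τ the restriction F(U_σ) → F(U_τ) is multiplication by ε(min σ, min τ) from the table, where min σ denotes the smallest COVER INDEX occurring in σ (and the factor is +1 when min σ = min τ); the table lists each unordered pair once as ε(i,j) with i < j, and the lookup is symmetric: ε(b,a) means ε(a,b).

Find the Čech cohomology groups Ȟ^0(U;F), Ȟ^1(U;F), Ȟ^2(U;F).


nerve of the cover:
  U12={d,l} U14={b} U15={c,h} U16={e,f} U23={a} U34={i} U56={k}
C dims 6,7; δ0: rk 6, SNF 1^5·2
Ȟ^0 = (6 − 6) − 0 = 0, so Ȟ^0 ≅ 0
Ȟ^1 = (7 − 0) − 6 = 1 plus torsion [2], so Ȟ^1 ≅ Z ⊕ Z/2
Ȟ^2 = (0 − 0) − 0 = 0, so Ȟ^2 ≅ 0

Ȟ^0 = 0, Ȟ^1 = Z ⊕ Z/2, Ȟ^2 = 0


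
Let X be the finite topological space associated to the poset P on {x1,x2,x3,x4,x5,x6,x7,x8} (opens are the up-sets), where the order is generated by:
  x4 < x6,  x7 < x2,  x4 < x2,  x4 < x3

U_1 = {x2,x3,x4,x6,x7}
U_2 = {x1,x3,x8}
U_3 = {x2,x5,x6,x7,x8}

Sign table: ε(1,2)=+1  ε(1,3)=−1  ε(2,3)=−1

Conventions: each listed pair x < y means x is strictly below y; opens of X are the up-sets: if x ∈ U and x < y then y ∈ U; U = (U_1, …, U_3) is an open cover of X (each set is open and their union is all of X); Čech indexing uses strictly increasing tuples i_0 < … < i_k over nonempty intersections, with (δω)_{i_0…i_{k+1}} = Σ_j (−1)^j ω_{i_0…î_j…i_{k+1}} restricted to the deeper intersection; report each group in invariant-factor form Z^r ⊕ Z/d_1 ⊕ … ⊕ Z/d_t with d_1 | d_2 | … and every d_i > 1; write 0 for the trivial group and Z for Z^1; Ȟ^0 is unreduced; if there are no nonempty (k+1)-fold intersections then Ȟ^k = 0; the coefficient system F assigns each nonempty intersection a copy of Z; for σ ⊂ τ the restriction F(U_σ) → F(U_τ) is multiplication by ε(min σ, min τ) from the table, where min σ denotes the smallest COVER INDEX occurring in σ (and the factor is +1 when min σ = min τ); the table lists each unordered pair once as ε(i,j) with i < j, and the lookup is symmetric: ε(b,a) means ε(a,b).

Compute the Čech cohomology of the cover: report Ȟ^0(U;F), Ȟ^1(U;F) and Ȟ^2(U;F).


intersection data:
  U12={x3} U13={x2,x6,x7} U23={x8}
C dims 3,3; δ0: rk 2, SNF 1^2
Ȟ^0 = (3 − 2) − 0 = 1, so Ȟ^0 ≅ Z
Ȟ^1 = (3 − 0) − 2 = 1, so Ȟ^1 ≅ Z
Ȟ^2 = (0 − 0) − 0 = 0, so Ȟ^2 ≅ 0

Ȟ^0(U;F) ≅ Z, Ȟ^1(U;F) ≅ Z, Ȟ^2(U;F) ≅ 0


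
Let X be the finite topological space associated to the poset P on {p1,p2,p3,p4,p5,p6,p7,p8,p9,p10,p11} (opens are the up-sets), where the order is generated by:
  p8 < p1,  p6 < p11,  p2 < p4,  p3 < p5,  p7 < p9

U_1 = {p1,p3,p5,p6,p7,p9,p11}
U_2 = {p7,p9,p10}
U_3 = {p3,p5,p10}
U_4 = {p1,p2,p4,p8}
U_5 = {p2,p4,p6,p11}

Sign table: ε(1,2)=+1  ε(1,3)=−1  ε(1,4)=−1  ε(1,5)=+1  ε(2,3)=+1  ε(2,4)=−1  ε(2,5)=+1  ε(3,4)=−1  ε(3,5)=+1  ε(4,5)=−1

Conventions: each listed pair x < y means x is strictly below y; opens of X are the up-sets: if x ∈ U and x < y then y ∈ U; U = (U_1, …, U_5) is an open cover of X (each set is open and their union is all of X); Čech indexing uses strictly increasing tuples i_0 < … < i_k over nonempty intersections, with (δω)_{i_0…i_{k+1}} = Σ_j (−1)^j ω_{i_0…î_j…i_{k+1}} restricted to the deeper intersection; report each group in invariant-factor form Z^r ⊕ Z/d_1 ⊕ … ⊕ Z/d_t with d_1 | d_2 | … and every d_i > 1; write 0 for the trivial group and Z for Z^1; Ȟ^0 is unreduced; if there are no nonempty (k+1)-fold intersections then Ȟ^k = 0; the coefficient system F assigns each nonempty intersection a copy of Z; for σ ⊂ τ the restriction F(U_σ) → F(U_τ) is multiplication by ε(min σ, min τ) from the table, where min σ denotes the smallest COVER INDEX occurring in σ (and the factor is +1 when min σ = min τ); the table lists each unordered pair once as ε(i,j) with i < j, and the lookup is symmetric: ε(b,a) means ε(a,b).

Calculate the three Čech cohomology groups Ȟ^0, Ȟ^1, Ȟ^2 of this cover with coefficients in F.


intersection data:
  U12={p7,p9} U13={p3,p5} U14={p1} U15={p6,p11} U23={p10} U45={p2,p4}
C dims 5,6; δ0: rk 5, SNF 1^4·2
Ȟ^0 = (5 − 5) − 0 = 0, so Ȟ^0 ≅ 0
Ȟ^1 = (6 − 0) − 5 = 1 plus torsion [2], so Ȟ^1 ≅ Z ⊕ Z/2
Ȟ^2 = (0 − 0) − 0 = 0, so Ȟ^2 ≅ 0

Ȟ^0 ≅ 0; Ȟ^1 ≅ Z ⊕ Z/2; Ȟ^2 ≅ 0


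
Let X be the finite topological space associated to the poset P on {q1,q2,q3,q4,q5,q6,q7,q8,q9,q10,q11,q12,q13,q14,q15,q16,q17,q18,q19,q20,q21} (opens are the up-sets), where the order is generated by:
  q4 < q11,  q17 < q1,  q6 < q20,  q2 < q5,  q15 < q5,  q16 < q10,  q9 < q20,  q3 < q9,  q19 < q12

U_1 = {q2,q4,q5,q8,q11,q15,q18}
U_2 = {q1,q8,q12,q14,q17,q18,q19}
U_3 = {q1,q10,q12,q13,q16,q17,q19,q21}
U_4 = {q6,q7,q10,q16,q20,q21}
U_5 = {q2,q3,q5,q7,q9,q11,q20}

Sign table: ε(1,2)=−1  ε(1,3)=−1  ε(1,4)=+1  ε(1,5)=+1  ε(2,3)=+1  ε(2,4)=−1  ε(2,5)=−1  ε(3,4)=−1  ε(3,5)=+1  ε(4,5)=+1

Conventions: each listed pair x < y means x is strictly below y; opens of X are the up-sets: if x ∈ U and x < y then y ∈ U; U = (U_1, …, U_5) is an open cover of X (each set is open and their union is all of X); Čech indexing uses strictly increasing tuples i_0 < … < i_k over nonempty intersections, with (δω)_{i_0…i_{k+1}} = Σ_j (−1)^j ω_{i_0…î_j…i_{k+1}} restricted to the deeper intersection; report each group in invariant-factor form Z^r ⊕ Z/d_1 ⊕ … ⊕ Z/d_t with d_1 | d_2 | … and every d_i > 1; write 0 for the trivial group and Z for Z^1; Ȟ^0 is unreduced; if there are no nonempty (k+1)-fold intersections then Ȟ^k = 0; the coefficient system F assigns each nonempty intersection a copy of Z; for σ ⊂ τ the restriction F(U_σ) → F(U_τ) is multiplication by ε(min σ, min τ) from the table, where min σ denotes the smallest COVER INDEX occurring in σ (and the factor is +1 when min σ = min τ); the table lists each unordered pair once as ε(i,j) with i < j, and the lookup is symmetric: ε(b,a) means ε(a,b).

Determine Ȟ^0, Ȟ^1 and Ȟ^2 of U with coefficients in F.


nerve simplices:
  U12={q8,q18} U15={q2,q5,q11} U23={q1,q12,q17,q19} U34={q10,q16,q21} U45={q7,q20}
C dims 5,5; δ0: rk 4, SNF 1^4
degree 0: 5−4−0 = 1 → Ȟ^0 ≅ Z
degree 1: 5−0−4 = 1 → Ȟ^1 ≅ Z
degree 2: 0−0−0 = 0 → Ȟ^2 ≅ 0

Ȟ^0 ≅ Z,  Ȟ^1 ≅ Z,  Ȟ^2 ≅ 0


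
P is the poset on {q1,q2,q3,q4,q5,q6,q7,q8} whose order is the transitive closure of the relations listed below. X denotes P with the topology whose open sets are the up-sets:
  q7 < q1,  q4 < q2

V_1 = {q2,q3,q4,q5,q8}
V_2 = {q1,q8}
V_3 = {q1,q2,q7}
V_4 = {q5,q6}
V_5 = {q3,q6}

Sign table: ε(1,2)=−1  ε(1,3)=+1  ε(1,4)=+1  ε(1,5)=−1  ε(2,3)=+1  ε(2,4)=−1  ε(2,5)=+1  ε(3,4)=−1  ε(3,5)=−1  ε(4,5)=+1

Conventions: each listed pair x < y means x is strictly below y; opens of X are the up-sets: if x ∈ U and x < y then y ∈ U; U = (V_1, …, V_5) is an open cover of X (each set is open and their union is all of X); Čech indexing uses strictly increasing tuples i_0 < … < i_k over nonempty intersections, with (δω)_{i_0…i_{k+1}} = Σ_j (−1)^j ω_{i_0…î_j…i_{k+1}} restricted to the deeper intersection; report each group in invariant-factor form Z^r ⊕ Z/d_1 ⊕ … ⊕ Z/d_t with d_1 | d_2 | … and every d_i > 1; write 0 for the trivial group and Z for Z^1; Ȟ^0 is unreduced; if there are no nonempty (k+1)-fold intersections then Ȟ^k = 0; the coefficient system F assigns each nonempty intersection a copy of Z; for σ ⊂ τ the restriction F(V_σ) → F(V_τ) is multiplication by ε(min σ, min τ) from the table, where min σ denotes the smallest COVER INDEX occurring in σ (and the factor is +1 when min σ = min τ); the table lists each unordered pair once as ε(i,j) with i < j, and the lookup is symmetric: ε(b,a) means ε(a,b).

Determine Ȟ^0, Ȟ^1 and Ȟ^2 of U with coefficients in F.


nonempty intersections:
  V12={q8} V13={q2} V14={q5} V15={q3} V23={q1} V45={q6}
C dims 5,6; δ0: rk 5, SNF 1^4·2
Ȟ^0: (5−5)−0=0 ⇒ 0
Ȟ^1: (6−0)−5=1 plus torsion [2] ⇒ Z ⊕ Z/2
Ȟ^2: (0−0)−0=0 ⇒ 0

Ȟ^0 = 0,  Ȟ^1 = Z ⊕ Z/2,  Ȟ^2 = 0


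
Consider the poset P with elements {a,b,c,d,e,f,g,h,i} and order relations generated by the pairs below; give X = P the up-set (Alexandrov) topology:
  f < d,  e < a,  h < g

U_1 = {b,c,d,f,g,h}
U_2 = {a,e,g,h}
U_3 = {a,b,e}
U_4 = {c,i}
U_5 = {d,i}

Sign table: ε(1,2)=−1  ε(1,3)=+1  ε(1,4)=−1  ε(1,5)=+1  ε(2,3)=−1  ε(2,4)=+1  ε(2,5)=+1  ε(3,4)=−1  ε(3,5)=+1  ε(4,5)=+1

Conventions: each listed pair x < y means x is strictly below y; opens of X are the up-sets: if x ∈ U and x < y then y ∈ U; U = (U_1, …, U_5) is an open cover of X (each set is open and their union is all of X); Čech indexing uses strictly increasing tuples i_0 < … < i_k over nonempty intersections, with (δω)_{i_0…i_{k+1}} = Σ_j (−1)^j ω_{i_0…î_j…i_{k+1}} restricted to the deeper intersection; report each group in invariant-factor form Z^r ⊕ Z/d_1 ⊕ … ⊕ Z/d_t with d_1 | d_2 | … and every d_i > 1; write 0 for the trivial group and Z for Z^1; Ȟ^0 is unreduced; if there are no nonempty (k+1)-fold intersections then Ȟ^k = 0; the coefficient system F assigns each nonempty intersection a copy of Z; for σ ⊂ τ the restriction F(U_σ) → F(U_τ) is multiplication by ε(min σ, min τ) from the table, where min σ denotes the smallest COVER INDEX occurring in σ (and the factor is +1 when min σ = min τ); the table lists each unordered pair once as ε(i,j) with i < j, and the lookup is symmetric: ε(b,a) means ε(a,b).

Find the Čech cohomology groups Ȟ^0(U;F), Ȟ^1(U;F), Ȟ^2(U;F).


Ȟ^0 ≅ 0,  Ȟ^1 ≅ Z ⊕ Z/2,  Ȟ^2 ≅ 0

nerve simplices:
  U12={g,h} U13={b} U14={c} U15={d} U23={a,e} U45={i}
C dims 5,6; δ0: rk 5, SNF 1^4·2
degree 0: 5−5−0 = 0 → Ȟ^0 ≅ 0
degree 1: 6−0−5 = 1 plus torsion [2] → Ȟ^1 ≅ Z ⊕ Z/2
degree 2: 0−0−0 = 0 → Ȟ^2 ≅ 0


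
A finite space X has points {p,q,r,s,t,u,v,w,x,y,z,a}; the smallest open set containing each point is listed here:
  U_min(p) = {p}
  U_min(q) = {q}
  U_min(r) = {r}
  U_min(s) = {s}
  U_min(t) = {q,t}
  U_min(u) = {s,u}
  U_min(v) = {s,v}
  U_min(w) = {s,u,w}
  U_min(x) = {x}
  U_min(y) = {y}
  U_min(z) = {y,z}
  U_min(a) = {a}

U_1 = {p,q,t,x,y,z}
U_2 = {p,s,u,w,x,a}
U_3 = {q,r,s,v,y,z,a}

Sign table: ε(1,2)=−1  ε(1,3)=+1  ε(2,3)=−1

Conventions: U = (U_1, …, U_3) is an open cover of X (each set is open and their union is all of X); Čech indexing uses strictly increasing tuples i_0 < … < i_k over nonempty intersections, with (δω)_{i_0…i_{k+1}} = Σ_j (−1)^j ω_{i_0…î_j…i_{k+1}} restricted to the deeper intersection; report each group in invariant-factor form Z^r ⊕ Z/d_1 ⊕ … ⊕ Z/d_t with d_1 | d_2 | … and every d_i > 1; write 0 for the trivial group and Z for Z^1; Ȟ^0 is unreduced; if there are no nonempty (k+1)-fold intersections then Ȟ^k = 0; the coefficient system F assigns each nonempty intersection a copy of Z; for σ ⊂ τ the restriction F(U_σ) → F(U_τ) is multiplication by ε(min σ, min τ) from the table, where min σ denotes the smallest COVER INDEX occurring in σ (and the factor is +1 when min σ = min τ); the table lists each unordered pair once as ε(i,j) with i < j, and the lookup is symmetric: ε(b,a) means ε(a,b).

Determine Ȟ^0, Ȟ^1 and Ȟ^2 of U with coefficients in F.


Ȟ^0(U;F) ≅ Z, Ȟ^1(U;F) ≅ Z and Ȟ^2(U;F) ≅ 0

nonempty overlaps:
  U12={p,x} U13={q,y,z} U23={s,a}
C dims 3,3; δ0: rk 2, SNF 1^2
degree 0: 3−2−0 = 1 → Ȟ^0 ≅ Z
degree 1: 3−0−2 = 1 → Ȟ^1 ≅ Z
degree 2: 0−0−0 = 0 → Ȟ^2 ≅ 0


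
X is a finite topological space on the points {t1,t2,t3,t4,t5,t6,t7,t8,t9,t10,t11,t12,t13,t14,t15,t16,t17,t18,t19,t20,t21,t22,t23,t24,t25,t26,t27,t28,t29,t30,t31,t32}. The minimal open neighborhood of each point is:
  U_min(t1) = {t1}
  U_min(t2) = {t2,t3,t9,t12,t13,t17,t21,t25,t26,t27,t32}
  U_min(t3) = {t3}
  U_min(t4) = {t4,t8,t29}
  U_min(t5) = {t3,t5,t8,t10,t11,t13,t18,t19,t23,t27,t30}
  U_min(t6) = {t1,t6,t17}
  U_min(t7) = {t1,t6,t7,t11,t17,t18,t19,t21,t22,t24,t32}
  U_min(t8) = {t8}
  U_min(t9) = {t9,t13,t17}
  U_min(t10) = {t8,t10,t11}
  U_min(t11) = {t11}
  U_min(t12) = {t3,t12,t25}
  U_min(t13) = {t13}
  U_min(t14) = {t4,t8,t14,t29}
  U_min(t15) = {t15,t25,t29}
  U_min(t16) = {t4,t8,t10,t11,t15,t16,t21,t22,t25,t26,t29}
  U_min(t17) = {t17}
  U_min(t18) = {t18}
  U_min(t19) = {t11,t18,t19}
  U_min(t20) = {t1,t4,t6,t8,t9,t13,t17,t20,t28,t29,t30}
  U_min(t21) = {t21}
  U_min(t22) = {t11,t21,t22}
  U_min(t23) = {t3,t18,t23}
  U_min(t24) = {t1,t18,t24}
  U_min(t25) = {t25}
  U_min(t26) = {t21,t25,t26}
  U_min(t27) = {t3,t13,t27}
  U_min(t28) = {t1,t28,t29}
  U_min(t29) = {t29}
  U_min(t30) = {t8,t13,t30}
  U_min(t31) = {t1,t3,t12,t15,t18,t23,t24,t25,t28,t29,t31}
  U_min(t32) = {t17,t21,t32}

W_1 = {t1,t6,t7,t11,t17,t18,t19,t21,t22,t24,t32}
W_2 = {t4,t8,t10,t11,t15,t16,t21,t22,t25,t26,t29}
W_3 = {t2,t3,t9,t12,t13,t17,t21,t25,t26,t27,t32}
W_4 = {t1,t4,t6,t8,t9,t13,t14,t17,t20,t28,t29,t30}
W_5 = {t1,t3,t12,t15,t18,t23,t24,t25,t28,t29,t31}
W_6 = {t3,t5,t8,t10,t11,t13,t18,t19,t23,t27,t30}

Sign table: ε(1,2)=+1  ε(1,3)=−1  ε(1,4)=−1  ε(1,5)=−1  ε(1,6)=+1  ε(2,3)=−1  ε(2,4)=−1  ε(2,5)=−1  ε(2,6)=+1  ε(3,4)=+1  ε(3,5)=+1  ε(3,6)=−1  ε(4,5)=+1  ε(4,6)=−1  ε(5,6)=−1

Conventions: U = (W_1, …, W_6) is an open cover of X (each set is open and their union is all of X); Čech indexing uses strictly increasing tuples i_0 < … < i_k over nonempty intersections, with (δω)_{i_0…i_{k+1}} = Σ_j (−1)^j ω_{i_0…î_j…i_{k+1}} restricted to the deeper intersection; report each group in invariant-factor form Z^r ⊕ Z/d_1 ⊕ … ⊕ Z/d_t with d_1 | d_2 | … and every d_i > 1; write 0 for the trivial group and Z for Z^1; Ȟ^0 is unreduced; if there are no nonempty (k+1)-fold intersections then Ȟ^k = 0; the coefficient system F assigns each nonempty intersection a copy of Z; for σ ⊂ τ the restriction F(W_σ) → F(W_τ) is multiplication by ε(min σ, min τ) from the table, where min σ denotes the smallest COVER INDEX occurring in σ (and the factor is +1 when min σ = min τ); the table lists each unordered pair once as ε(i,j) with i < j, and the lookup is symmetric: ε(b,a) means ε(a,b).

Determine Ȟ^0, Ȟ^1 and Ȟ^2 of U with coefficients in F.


cover nerve:
  W12={t11,t21,t22} W13={t17,t21,t32} W14={t1,t6,t17} W15={t1,t18,t24} W16={t11,t18,t19} W23={t21,t25,t26} W24={t4,t8,t29} W25={t15,t25,t29} W26={t8,t10,t11} W34={t9,t13,t17} W35={t3,t12,t25} W36={t3,t13,t27} W45={t1,t28,t29} W46={t8,t13,t30} W56={t3,t18,t23}
  W123={t21} W126={t11} W134={t17} W145={t1} W156={t18} W235={t25} W245={t29} W246={t8} W346={t13} W356={t3}
C dims 6,15,10; δ0: rk 5, SNF 1^5; δ1: rk 10, SNF 1^9·2
Ȟ^0: (6−5)−0=1 ⇒ Z
Ȟ^1: (15−10)−5=0 ⇒ 0
Ȟ^2: (10−0)−10=0 plus torsion [2] ⇒ Z/2

Ȟ^0 = Z, Ȟ^1 = 0 and Ȟ^2 = Z/2


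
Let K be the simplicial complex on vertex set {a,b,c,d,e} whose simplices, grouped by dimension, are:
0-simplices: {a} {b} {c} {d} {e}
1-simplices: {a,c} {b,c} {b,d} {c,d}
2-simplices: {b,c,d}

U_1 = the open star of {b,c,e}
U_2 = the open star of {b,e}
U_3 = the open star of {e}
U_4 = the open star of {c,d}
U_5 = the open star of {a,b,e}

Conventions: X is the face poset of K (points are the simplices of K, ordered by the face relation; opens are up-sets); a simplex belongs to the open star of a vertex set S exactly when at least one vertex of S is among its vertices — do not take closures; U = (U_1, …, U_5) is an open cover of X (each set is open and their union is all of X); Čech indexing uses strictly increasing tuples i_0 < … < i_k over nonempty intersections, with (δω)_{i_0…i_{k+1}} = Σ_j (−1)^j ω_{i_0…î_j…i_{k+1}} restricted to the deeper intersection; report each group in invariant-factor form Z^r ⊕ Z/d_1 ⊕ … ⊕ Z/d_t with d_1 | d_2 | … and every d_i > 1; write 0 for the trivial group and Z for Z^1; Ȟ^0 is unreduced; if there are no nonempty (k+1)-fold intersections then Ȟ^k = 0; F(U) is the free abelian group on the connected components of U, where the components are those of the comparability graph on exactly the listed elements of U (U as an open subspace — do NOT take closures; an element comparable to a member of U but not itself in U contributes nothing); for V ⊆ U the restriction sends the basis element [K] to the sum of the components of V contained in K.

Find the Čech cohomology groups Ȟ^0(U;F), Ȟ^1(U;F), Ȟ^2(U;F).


Ȟ^0(U;F) ≅ Z^2,  Ȟ^1(U;F) ≅ 0,  Ȟ^2(U;F) ≅ 0

nonempty overlaps:
  U1={{b},{c},{e},{a,c},{b,c},{b,d},{c,d},{b,c,d}} U2={{b},{e},{b,c},{b,d},{b,c,d}} U3={{e}} U4={{c},{d},{a,c},{b,c},{b,d},{c,d},{b,c,d}} U5={{a},{b},{e},{a,c},{b,c},{b,d},{b,c,d}}
  U12={{b},{e},{b,c},{b,d},{b,c,d}} U13={{e}} U14={{c},{a,c},{b,c},{b,d},{c,d},{b,c,d}} U15={{b},{e},{a,c},{b,c},{b,d},{b,c,d}} U23={{e}} U24={{b,c},{b,d},{b,c,d}} U25={{b},{e},{b,c},{b,d},{b,c,d}} U35={{e}} U45={{a,c},{b,c},{b,d},{b,c,d}}
  U123={{e}} U124={{b,c},{b,d},{b,c,d}} U125={{b},{e},{b,c},{b,d},{b,c,d}} U135={{e}} U145={{a,c},{b,c},{b,d},{b,c,d}} U235={{e}} U245={{b,c},{b,d},{b,c,d}}
  U1235={{e}} U1245={{b,c},{b,d},{b,c,d}}
components per intersection:
  U1: {{b},{c},{a,c},{b,c},{b,d},{c,d},{b,c,d}} {{e}}
  U2: {{b},{b,c},{b,d},{b,c,d}} {{e}}
  U3: {{e}}
  U4: {{c},{d},{a,c},{b,c},{b,d},{c,d},{b,c,d}}
  U5: {{a},{a,c}} {{b},{b,c},{b,d},{b,c,d}} {{e}}
  U12: {{b},{b,c},{b,d},{b,c,d}} {{e}}
  U13: {{e}}
  U14: {{c},{a,c},{b,c},{b,d},{c,d},{b,c,d}}
  U15: {{b},{b,c},{b,d},{b,c,d}} {{e}} {{a,c}}
  U23: {{e}}
  U24: {{b,c},{b,d},{b,c,d}}
  U25: {{b},{b,c},{b,d},{b,c,d}} {{e}}
  U35: {{e}}
  U45: {{a,c}} {{b,c},{b,d},{b,c,d}}
  U123: {{e}}
  U124: {{b,c},{b,d},{b,c,d}}
  U125: {{b},{b,c},{b,d},{b,c,d}} {{e}}
  U135: {{e}}
  U145: {{a,c}} {{b,c},{b,d},{b,c,d}}
  U235: {{e}}
  U245: {{b,c},{b,d},{b,c,d}}
  U1235: {{e}}
  U1245: {{b,c},{b,d},{b,c,d}}
C dims 9,14,9,2; δ0: rk 7, SNF 1^7; δ1: rk 7, SNF 1^7; δ2: rk 2, SNF 1^2
degree 0: 9−7−0 = 2 → Ȟ^0 ≅ Z^2
degree 1: 14−7−7 = 0 → Ȟ^1 ≅ 0
degree 2: 9−2−7 = 0 → Ȟ^2 ≅ 0
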